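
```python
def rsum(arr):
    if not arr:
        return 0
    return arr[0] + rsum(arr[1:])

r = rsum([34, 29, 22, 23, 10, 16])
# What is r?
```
Call trace:
rsum(arr=[34, 29, 22, 23, 10, 16])
  rsum(arr=[29, 22, 23, 10, 16])
    rsum(arr=[22, 23, 10, 16])
      rsum(arr=[23, 10, 16])
        rsum(arr=[10, 16])
          rsum(arr=[16])
            rsum(arr=[])
            -> return 0
          -> return 16
        -> return 26
      -> return 49
    -> return 71
  -> return 100
-> return 134

Final answer: 134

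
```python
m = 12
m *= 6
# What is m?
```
Trace:
  m=12
  m=72

Final answer: 72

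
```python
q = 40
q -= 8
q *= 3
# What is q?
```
Trace:
  q=40
  q=32
  q=96

Final answer: 96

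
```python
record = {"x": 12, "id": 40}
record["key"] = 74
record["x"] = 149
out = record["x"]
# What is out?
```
Trace:
  record={'x': 12, 'id': 40}
  record={'x': 12, 'id': 40, 'key': 74}
  record={'x': 149, 'id': 40, 'key': 74}
  record={'x': 149, 'id': 40, 'key': 74}, out=149

Final answer: 149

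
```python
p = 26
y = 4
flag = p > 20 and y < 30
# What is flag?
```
Trace:
  p=26
  p=26, y=4
  p=26, y=4, flag=True

Final answer: True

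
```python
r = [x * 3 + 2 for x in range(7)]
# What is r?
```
Trace:
  x=0
  x=1
  x=2
  x=3
  x=4
  x=5
  x=6
  r=[2, 5, 8, 11, 14, 17, 20]

Final answer: [2, 5, 8, 11, 14, 17, 20]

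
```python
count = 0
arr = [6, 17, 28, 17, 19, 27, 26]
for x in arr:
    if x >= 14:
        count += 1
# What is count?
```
Trace:
  count=0
  count=0, x=6
  count=1, x=17
  count=2, x=28
  count=3, x=17
  count=4, x=19
  count=5, x=27
  count=6, x=26

Final answer: 6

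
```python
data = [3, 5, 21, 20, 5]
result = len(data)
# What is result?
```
Trace:
  data=[3, 5, 21, 20, 5]
  data=[3, 5, 21, 20, 5], result=5

Final answer: 5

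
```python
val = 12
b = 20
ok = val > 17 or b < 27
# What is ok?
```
Trace:
  val=12
  val=12, b=20
  val=12, b=20, ok=True

Final answer: True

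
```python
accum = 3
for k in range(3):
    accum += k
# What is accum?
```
Trace:
  accum=3
  accum=3, k=0
  accum=4, k=1
  accum=6, k=2

Final answer: 6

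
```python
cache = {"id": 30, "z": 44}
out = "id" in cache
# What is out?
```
Trace:
  cache={'id': 30, 'z': 44}
  cache={'id': 30, 'z': 44}, out=True

Final answer: True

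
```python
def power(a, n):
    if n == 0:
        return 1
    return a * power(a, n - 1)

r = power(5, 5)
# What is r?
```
Call trace:
power(a=5, n=5)
  power(a=5, n=4)
    power(a=5, n=3)
      power(a=5, n=2)
        power(a=5, n=1)
          power(a=5, n=0)
          -> return 1
        -> return 5
      -> return 25
    -> return 125
  -> return 625
-> return 3125

Final answer: 3125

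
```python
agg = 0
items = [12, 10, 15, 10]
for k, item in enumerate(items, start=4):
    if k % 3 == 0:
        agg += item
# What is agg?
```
Trace:
  agg=0
  agg=0, k=4, item=12
  agg=0, k=5, item=10
  agg=15, k=6, item=15
  agg=15, k=7, item=10

Final answer: 15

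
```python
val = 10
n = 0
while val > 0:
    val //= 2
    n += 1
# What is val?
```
Trace:
  val=10
  val=10, n=0
  val=5, n=1
  val=2, n=2
  val=1, n=3
  val=0, n=4

Final answer: 0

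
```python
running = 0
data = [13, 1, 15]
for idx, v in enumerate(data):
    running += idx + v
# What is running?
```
Trace:
  running=0
  running=13, idx=0, v=13
  running=15, idx=1, v=1
  running=32, idx=2, v=15

Final answer: 32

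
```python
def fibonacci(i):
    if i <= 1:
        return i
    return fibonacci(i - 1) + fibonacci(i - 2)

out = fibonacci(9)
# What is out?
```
Call trace (a repeated sub-call is expanded the first time; later identical calls just restate its return value):
fibonacci(i=9)
  fibonacci(i=8)
    fibonacci(i=7)
      fibonacci(i=6)
        fibonacci(i=5)
          fibonacci(i=4)
            fibonacci(i=3)
              fibonacci(i=2)
                fibonacci(i=1)
                -> return 1
                fibonacci(i=0)
                -> return 0
              -> return 1
              fibonacci(i=1)
              -> return 1
            -> return 2
            fibonacci(i=2) -> return 1  (same call as traced above)
          -> return 3
          fibonacci(i=3) -> return 2  (same call as traced above)
        -> return 5
        fibonacci(i=4) -> return 3  (same call as traced above)
      -> return 8
      fibonacci(i=5) -> return 5  (same call as traced above)
    -> return 13
    fibonacci(i=6) -> return 8  (same call as traced above)
  -> return 21
  fibonacci(i=7) -> return 13  (same call as traced above)
-> return 34

Final answer: 34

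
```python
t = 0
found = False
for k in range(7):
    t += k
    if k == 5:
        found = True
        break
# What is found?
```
Trace:
  t=0
  t=0, found=False
  t=0, found=False, k=0
  t=1, found=False, k=1
  t=3, found=False, k=2
  t=6, found=False, k=3
  t=10, found=False, k=4
  t=15, found=True, k=5

Final answer: True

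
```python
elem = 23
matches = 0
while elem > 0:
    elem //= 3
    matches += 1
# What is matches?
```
Trace:
  elem=23
  elem=23, matches=0
  elem=7, matches=1
  elem=2, matches=2
  elem=0, matches=3

Final answer: 3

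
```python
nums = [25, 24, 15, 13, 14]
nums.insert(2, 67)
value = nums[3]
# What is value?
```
Trace:
  nums=[25, 24, 15, 13, 14]
  nums=[25, 24, 67, 15, 13, 14]
  nums=[25, 24, 67, 15, 13, 14], value=15

Final answer: 15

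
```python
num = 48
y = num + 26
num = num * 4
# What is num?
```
Trace:
  num=48
  num=48, y=74
  num=192, y=74

Final answer: 192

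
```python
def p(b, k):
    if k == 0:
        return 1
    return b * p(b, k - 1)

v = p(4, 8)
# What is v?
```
Call trace:
p(b=4, k=8)
  p(b=4, k=7)
    p(b=4, k=6)
      p(b=4, k=5)
        p(b=4, k=4)
          p(b=4, k=3)
            p(b=4, k=2)
              p(b=4, k=1)
                p(b=4, k=0)
                -> return 1
              -> return 4
            -> return 16
          -> return 64
        -> return 256
      -> return 1024
    -> return 4096
  -> return 16384
-> return 65536

Final answer: 65536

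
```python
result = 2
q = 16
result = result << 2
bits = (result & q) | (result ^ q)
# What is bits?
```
Trace:
  result=2
  result=2, q=16
  result=8, q=16
  result=8, q=16, bits=24

Final answer: 24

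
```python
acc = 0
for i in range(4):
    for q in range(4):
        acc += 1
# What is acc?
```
Trace:
  acc=0
  acc=1, i=0, q=0
  acc=2, i=0, q=1
  acc=3, i=0, q=2
  acc=4, i=0, q=3
  acc=5, i=1, q=0
  acc=6, i=1, q=1
  acc=7, i=1, q=2
  acc=8, i=1, q=3
  acc=9, i=2, q=0
  acc=10, i=2, q=1
  acc=11, i=2, q=2
  acc=12, i=2, q=3
  acc=13, i=3, q=0
  acc=14, i=3, q=1
  acc=15, i=3, q=2
  acc=16, i=3, q=3

Final answer: 16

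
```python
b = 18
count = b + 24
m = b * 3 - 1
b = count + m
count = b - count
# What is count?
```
Trace:
  b=18
  b=18, count=42
  b=18, count=42, m=53
  b=95, count=42, m=53
  b=95, count=53, m=53

Final answer: 53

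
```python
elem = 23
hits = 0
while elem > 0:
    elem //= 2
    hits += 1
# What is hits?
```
Trace:
  elem=23
  elem=23, hits=0
  elem=11, hits=1
  elem=5, hits=2
  elem=2, hits=3
  elem=1, hits=4
  elem=0, hits=5

Final answer: 5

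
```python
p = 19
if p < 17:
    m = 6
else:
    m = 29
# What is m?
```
Trace:
  p=19
  p=19, m=29

Final answer: 29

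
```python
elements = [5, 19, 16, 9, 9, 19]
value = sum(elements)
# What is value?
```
Trace:
  elements=[5, 19, 16, 9, 9, 19]
  elements=[5, 19, 16, 9, 9, 19], value=77

Final answer: 77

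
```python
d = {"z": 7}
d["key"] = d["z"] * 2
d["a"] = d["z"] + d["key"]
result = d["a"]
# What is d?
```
Trace:
  d={'z': 7}
  d={'z': 7, 'key': 14}
  d={'z': 7, 'key': 14, 'a': 21}
  d={'z': 7, 'key': 14, 'a': 21}, result=21

Final answer: {'z': 7, 'key': 14, 'a': 21}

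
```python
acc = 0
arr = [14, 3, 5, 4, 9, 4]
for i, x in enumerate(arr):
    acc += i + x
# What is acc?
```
Trace:
  acc=0
  acc=14, i=0, x=14
  acc=18, i=1, x=3
  acc=25, i=2, x=5
  acc=32, i=3, x=4
  acc=45, i=4, x=9
  acc=54, i=5, x=4

Final answer: 54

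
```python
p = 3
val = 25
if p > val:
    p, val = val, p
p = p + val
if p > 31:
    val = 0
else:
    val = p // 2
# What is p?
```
Trace:
  p=3
  p=3, val=25
  p=3, val=25
  p=28, val=25
  p=28, val=14

Final answer: 28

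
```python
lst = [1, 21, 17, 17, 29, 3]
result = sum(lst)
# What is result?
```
Trace:
  lst=[1, 21, 17, 17, 29, 3]
  lst=[1, 21, 17, 17, 29, 3], result=88

Final answer: 88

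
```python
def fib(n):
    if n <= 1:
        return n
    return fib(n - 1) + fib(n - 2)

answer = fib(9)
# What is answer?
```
Call trace (a repeated sub-call is expanded the first time; later identical calls just restate its return value):
fib(n=9)
  fib(n=8)
    fib(n=7)
      fib(n=6)
        fib(n=5)
          fib(n=4)
            fib(n=3)
              fib(n=2)
                fib(n=1)
                -> return 1
                fib(n=0)
                -> return 0
              -> return 1
              fib(n=1)
              -> return 1
            -> return 2
            fib(n=2) -> return 1  (same call as traced above)
          -> return 3
          fib(n=3) -> return 2  (same call as traced above)
        -> return 5
        fib(n=4) -> return 3  (same call as traced above)
      -> return 8
      fib(n=5) -> return 5  (same call as traced above)
    -> return 13
    fib(n=6) -> return 8  (same call as traced above)
  -> return 21
  fib(n=7) -> return 13  (same call as traced above)
-> return 34

Final answer: 34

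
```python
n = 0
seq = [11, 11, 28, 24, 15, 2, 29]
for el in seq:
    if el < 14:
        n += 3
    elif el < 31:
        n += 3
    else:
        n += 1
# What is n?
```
Trace:
  n=0
  n=3, el=11
  n=6, el=11
  n=9, el=28
  n=12, el=24
  n=15, el=15
  n=18, el=2
  n=21, el=29

Final answer: 21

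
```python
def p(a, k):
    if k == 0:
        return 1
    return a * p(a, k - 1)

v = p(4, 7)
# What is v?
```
Call trace:
p(a=4, k=7)
  p(a=4, k=6)
    p(a=4, k=5)
      p(a=4, k=4)
        p(a=4, k=3)
          p(a=4, k=2)
            p(a=4, k=1)
              p(a=4, k=0)
              -> return 1
            -> return 4
          -> return 16
        -> return 64
      -> return 256
    -> return 1024
  -> return 4096
-> return 16384

Final answer: 16384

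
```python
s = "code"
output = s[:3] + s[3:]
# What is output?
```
Trace:
  s='code'
  s='code', output='code'

Final answer: 'code'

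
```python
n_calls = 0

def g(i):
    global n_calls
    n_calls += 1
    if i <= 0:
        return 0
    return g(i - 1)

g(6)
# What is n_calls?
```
Call trace:
g(i=6)
  g(i=5)
    g(i=4)
      g(i=3)
        g(i=2)
          g(i=1)
            g(i=0)
            -> return 0
          -> return 0
        -> return 0
      -> return 0
    -> return 0
  -> return 0
-> return 0

n_calls is incremented once per call. g is entered once for each i = 6, 5, 4, 3, 2, 1, 0 (the i <= 0 call returns without recursing), i.e. 6 + 1 calls.
n_calls = 7

Final answer: 7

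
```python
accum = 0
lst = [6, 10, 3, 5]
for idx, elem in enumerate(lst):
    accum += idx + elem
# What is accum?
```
Trace:
  accum=0
  accum=6, idx=0, elem=6
  accum=17, idx=1, elem=10
  accum=22, idx=2, elem=3
  accum=30, idx=3, elem=5

Final answer: 30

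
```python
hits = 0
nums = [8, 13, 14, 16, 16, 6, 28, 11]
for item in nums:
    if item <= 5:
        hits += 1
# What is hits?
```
Trace:
  hits=0
  hits=0, item=8
  hits=0, item=13
  hits=0, item=14
  hits=0, item=16
  hits=0, item=16
  hits=0, item=6
  hits=0, item=28
  hits=0, item=11

Final answer: 0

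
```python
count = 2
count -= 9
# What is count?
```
Trace:
  count=2
  count=-7

Final answer: -7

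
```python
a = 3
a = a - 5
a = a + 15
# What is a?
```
Trace:
  a=3
  a=-2
  a=13

Final answer: 13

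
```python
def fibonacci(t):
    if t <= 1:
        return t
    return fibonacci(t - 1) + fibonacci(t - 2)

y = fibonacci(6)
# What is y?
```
Call trace (a repeated sub-call is expanded the first time; later identical calls just restate its return value):
fibonacci(t=6)
  fibonacci(t=5)
    fibonacci(t=4)
      fibonacci(t=3)
        fibonacci(t=2)
          fibonacci(t=1)
          -> return 1
          fibonacci(t=0)
          -> return 0
        -> return 1
        fibonacci(t=1)
        -> return 1
      -> return 2
      fibonacci(t=2) -> return 1  (same call as traced above)
    -> return 3
    fibonacci(t=3) -> return 2  (same call as traced above)
  -> return 5
  fibonacci(t=4) -> return 3  (same call as traced above)
-> return 8

Final answer: 8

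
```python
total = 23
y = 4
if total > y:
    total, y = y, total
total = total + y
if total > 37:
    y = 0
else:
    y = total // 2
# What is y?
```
Trace:
  total=23
  total=23, y=4
  total=4, y=23
  total=27, y=23
  total=27, y=13

Final answer: 13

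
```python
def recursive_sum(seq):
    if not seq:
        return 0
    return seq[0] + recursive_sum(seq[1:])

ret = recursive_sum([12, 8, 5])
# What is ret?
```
Call trace:
recursive_sum(seq=[12, 8, 5])
  recursive_sum(seq=[8, 5])
    recursive_sum(seq=[5])
      recursive_sum(seq=[])
      -> return 0
    -> return 5
  -> return 13
-> return 25

Final answer: 25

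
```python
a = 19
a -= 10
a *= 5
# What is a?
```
Trace:
  a=19
  a=9
  a=45

Final answer: 45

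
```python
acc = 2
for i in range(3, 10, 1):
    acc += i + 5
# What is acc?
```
Trace:
  acc=2
  acc=10, i=3
  acc=19, i=4
  acc=29, i=5
  acc=40, i=6
  acc=52, i=7
  acc=65, i=8
  acc=79, i=9

Final answer: 79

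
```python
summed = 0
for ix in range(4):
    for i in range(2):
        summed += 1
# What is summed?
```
Trace:
  summed=0
  summed=1, ix=0, i=0
  summed=2, ix=0, i=1
  summed=3, ix=1, i=0
  summed=4, ix=1, i=1
  summed=5, ix=2, i=0
  summed=6, ix=2, i=1
  summed=7, ix=3, i=0
  summed=8, ix=3, i=1

Final answer: 8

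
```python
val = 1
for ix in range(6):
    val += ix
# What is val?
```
Trace:
  val=1
  val=1, ix=0
  val=2, ix=1
  val=4, ix=2
  val=7, ix=3
  val=11, ix=4
  val=16, ix=5

Final answer: 16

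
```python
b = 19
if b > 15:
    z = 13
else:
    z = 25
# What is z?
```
Trace:
  b=19
  b=19, z=13

Final answer: 13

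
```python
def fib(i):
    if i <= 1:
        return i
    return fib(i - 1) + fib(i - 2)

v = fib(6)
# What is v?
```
Call trace (a repeated sub-call is expanded the first time; later identical calls just restate its return value):
fib(i=6)
  fib(i=5)
    fib(i=4)
      fib(i=3)
        fib(i=2)
          fib(i=1)
          -> return 1
          fib(i=0)
          -> return 0
        -> return 1
        fib(i=1)
        -> return 1
      -> return 2
      fib(i=2) -> return 1  (same call as traced above)
    -> return 3
    fib(i=3) -> return 2  (same call as traced above)
  -> return 5
  fib(i=4) -> return 3  (same call as traced above)
-> return 8

Final answer: 8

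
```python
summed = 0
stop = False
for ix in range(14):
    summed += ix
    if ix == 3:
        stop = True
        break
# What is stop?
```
Trace:
  summed=0
  summed=0, stop=False
  summed=0, stop=False, ix=0
  summed=1, stop=False, ix=1
  summed=3, stop=False, ix=2
  summed=6, stop=True, ix=3

Final answer: True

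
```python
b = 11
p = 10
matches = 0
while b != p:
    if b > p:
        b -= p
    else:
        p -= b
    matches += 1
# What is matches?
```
Trace:
  b=11
  b=11, p=10
  b=11, p=10, matches=0
  b=1, p=10, matches=1
  b=1, p=9, matches=2
  b=1, p=8, matches=3
  b=1, p=7, matches=4
  b=1, p=6, matches=5
  b=1, p=5, matches=6
  b=1, p=4, matches=7
  b=1, p=3, matches=8
  b=1, p=2, matches=9
  b=1, p=1, matches=10

Final answer: 10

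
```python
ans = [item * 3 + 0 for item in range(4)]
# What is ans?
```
Trace:
  item=0
  item=1
  item=2
  item=3
  ans=[0, 3, 6, 9]

Final answer: [0, 3, 6, 9]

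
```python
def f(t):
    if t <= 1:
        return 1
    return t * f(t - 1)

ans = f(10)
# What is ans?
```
Call trace:
f(t=10)
  f(t=9)
    f(t=8)
      f(t=7)
        f(t=6)
          f(t=5)
            f(t=4)
              f(t=3)
                f(t=2)
                  f(t=1)
                  -> return 1
                -> return 2
              -> return 6
            -> return 24
          -> return 120
        -> return 720
      -> return 5040
    -> return 40320
  -> return 362880
-> return 3628800

Final answer: 3628800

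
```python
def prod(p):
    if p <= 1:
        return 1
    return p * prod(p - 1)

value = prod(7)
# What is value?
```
Call trace:
prod(p=7)
  prod(p=6)
    prod(p=5)
      prod(p=4)
        prod(p=3)
          prod(p=2)
            prod(p=1)
            -> return 1
          -> return 2
        -> return 6
      -> return 24
    -> return 120
  -> return 720
-> return 5040

Final answer: 5040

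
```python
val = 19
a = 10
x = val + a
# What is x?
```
Trace:
  val=19
  val=19, a=10
  val=19, a=10, x=29

Final answer: 29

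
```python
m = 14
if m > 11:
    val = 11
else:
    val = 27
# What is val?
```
Trace:
  m=14
  m=14, val=11

Final answer: 11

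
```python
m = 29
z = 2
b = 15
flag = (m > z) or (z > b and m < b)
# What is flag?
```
Trace:
  m=29
  m=29, z=2
  m=29, z=2, b=15
  m=29, z=2, b=15, flag=True

Final answer: True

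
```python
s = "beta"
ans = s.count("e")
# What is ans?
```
Trace:
  s='beta'
  s='beta', ans=1

Final answer: 1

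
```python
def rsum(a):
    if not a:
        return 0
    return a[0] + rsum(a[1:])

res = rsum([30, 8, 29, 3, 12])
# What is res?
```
Call trace:
rsum(a=[30, 8, 29, 3, 12])
  rsum(a=[8, 29, 3, 12])
    rsum(a=[29, 3, 12])
      rsum(a=[3, 12])
        rsum(a=[12])
          rsum(a=[])
          -> return 0
        -> return 12
      -> return 15
    -> return 44
  -> return 52
-> return 82

Final answer: 82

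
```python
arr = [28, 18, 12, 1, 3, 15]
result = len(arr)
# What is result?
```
Trace:
  arr=[28, 18, 12, 1, 3, 15]
  arr=[28, 18, 12, 1, 3, 15], result=6

Final answer: 6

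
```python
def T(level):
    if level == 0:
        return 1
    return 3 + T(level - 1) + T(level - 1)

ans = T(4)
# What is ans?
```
Call trace (a repeated sub-call is expanded the first time; later identical calls just restate its return value):
T(level=4)
  T(level=3)
    T(level=2)
      T(level=1)
        T(level=0)
        -> return 1
        T(level=0)
        -> return 1
      -> return 5
      T(level=1) -> return 5  (same call as traced above)
    -> return 13
    T(level=2) -> return 13  (same call as traced above)
  -> return 29
  T(level=3) -> return 29  (same call as traced above)
-> return 61

Final answer: 61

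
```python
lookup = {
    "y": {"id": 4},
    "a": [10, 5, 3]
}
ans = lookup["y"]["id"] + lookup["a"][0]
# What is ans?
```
Trace:
  lookup={'y': {'id': 4}, 'a': [10, 5, 3]}
  lookup={'y': {'id': 4}, 'a': [10, 5, 3]}, ans=14

Final answer: 14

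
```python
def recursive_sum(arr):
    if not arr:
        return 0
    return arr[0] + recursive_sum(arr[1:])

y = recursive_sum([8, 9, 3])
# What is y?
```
Call trace:
recursive_sum(arr=[8, 9, 3])
  recursive_sum(arr=[9, 3])
    recursive_sum(arr=[3])
      recursive_sum(arr=[])
      -> return 0
    -> return 3
  -> return 12
-> return 20

Final answer: 20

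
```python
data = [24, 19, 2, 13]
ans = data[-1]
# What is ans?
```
Trace:
  data=[24, 19, 2, 13]
  data=[24, 19, 2, 13], ans=13

Final answer: 13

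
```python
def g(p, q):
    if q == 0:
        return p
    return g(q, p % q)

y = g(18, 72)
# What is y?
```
Call trace:
g(p=18, q=72)
  g(p=72, q=18)
    g(p=18, q=0)
    -> return 18
  -> return 18
-> return 18

Final answer: 18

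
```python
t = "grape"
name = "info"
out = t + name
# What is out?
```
Trace:
  t='grape'
  t='grape', name='info'
  t='grape', name='info', out='grapeinfo'

Final answer: 'grapeinfo'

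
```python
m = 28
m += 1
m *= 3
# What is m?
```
Trace:
  m=28
  m=29
  m=87

Final answer: 87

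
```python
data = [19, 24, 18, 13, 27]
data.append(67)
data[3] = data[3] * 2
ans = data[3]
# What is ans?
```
Trace:
  data=[19, 24, 18, 13, 27]
  data=[19, 24, 18, 13, 27, 67]
  data=[19, 24, 18, 26, 27, 67]
  data=[19, 24, 18, 26, 27, 67], ans=26

Final answer: 26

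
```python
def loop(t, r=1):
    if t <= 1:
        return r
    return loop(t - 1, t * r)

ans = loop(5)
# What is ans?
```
Call trace:
loop(t=5, r=1)
  loop(t=4, r=5)
    loop(t=3, r=20)
      loop(t=2, r=60)
        loop(t=1, r=120)
        -> return 120
      -> return 120
    -> return 120
  -> return 120
-> return 120

Final answer: 120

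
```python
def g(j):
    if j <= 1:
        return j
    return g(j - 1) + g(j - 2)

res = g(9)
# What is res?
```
Call trace (a repeated sub-call is expanded the first time; later identical calls just restate its return value):
g(j=9)
  g(j=8)
    g(j=7)
      g(j=6)
        g(j=5)
          g(j=4)
            g(j=3)
              g(j=2)
                g(j=1)
                -> return 1
                g(j=0)
                -> return 0
              -> return 1
              g(j=1)
              -> return 1
            -> return 2
            g(j=2) -> return 1  (same call as traced above)
          -> return 3
          g(j=3) -> return 2  (same call as traced above)
        -> return 5
        g(j=4) -> return 3  (same call as traced above)
      -> return 8
      g(j=5) -> return 5  (same call as traced above)
    -> return 13
    g(j=6) -> return 8  (same call as traced above)
  -> return 21
  g(j=7) -> return 13  (same call as traced above)
-> return 34

Final answer: 34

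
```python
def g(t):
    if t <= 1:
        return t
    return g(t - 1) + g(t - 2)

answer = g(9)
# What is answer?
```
Call trace (a repeated sub-call is expanded the first time; later identical calls just restate its return value):
g(t=9)
  g(t=8)
    g(t=7)
      g(t=6)
        g(t=5)
          g(t=4)
            g(t=3)
              g(t=2)
                g(t=1)
                -> return 1
                g(t=0)
                -> return 0
              -> return 1
              g(t=1)
              -> return 1
            -> return 2
            g(t=2) -> return 1  (same call as traced above)
          -> return 3
          g(t=3) -> return 2  (same call as traced above)
        -> return 5
        g(t=4) -> return 3  (same call as traced above)
      -> return 8
      g(t=5) -> return 5  (same call as traced above)
    -> return 13
    g(t=6) -> return 8  (same call as traced above)
  -> return 21
  g(t=7) -> return 13  (same call as traced above)
-> return 34

Final answer: 34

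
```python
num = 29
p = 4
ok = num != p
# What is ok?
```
Trace:
  num=29
  num=29, p=4
  num=29, p=4, ok=True

Final answer: True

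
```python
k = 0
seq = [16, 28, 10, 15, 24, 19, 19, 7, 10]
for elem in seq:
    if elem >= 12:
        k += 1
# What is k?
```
Trace:
  k=0
  k=1, elem=16
  k=2, elem=28
  k=2, elem=10
  k=3, elem=15
  k=4, elem=24
  k=5, elem=19
  k=6, elem=19
  k=6, elem=7
  k=6, elem=10

Final answer: 6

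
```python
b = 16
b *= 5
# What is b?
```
Trace:
  b=16
  b=80

Final answer: 80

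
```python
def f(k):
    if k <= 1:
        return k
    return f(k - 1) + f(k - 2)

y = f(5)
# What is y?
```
Call trace (a repeated sub-call is expanded the first time; later identical calls just restate its return value):
f(k=5)
  f(k=4)
    f(k=3)
      f(k=2)
        f(k=1)
        -> return 1
        f(k=0)
        -> return 0
      -> return 1
      f(k=1)
      -> return 1
    -> return 2
    f(k=2) -> return 1  (same call as traced above)
  -> return 3
  f(k=3) -> return 2  (same call as traced above)
-> return 5

Final answer: 5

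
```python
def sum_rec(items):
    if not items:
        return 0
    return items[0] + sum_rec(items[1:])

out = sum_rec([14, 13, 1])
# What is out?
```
Call trace:
sum_rec(items=[14, 13, 1])
  sum_rec(items=[13, 1])
    sum_rec(items=[1])
      sum_rec(items=[])
      -> return 0
    -> return 1
  -> return 14
-> return 28

Final answer: 28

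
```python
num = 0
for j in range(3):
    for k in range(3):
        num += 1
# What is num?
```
Trace:
  num=0
  num=1, j=0, k=0
  num=2, j=0, k=1
  num=3, j=0, k=2
  num=4, j=1, k=0
  num=5, j=1, k=1
  num=6, j=1, k=2
  num=7, j=2, k=0
  num=8, j=2, k=1
  num=9, j=2, k=2

Final answer: 9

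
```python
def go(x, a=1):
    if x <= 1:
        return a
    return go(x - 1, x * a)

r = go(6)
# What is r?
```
Call trace:
go(x=6, a=1)
  go(x=5, a=6)
    go(x=4, a=30)
      go(x=3, a=120)
        go(x=2, a=360)
          go(x=1, a=720)
          -> return 720
        -> return 720
      -> return 720
    -> return 720
  -> return 720
-> return 720

Final answer: 720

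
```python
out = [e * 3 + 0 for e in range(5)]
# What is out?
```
Trace:
  e=0
  e=1
  e=2
  e=3
  e=4
  out=[0, 3, 6, 9, 12]

Final answer: [0, 3, 6, 9, 12]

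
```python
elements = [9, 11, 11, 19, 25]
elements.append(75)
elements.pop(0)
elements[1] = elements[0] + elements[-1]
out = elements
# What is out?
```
Trace:
  elements=[9, 11, 11, 19, 25]
  elements=[9, 11, 11, 19, 25, 75]
  elements=[11, 11, 19, 25, 75]
  elements=[11, 86, 19, 25, 75]
  elements=[11, 86, 19, 25, 75], out=[11, 86, 19, 25, 75]

Final answer: [11, 86, 19, 25, 75]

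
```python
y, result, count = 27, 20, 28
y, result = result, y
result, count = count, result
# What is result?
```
Trace:
  y=27, result=20, count=28
  y=20, result=27, count=28
  y=20, result=28, count=27

Final answer: 28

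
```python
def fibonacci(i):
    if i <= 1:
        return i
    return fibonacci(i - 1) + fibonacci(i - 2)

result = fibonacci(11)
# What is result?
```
Call trace (a repeated sub-call is expanded the first time; later identical calls just restate its return value):
fibonacci(i=11)
  fibonacci(i=10)
    fibonacci(i=9)
      fibonacci(i=8)
        fibonacci(i=7)
          fibonacci(i=6)
            fibonacci(i=5)
              fibonacci(i=4)
                fibonacci(i=3)
                  fibonacci(i=2)
                    fibonacci(i=1)
                    -> return 1
                    fibonacci(i=0)
                    -> return 0
                  -> return 1
                  fibonacci(i=1)
                  -> return 1
                -> return 2
                fibonacci(i=2) -> return 1  (same call as traced above)
              -> return 3
              fibonacci(i=3) -> return 2  (same call as traced above)
            -> return 5
            fibonacci(i=4) -> return 3  (same call as traced above)
          -> return 8
          fibonacci(i=5) -> return 5  (same call as traced above)
        -> return 13
        fibonacci(i=6) -> return 8  (same call as traced above)
      -> return 21
      fibonacci(i=7) -> return 13  (same call as traced above)
    -> return 34
    fibonacci(i=8) -> return 21  (same call as traced above)
  -> return 55
  fibonacci(i=9) -> return 34  (same call as traced above)
-> return 89

Final answer: 89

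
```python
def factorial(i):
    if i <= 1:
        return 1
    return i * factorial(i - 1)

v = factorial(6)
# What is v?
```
Call trace:
factorial(i=6)
  factorial(i=5)
    factorial(i=4)
      factorial(i=3)
        factorial(i=2)
          factorial(i=1)
          -> return 1
        -> return 2
      -> return 6
    -> return 24
  -> return 120
-> return 720

Final answer: 720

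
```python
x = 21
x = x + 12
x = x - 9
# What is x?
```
Trace:
  x=21
  x=33
  x=24

Final answer: 24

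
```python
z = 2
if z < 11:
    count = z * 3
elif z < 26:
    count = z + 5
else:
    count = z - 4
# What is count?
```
Trace:
  z=2
  z=2, count=6

Final answer: 6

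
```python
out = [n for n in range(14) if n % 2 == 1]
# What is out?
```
Trace:
  n=0
  n=1
  n=2
  n=3
  n=4
  n=5
  n=6
  n=7
  n=8
  n=9
  n=10
  n=11
  n=12
  n=13
  out=[1, 3, 5, 7, 9, 11, 13]

Final answer: [1, 3, 5, 7, 9, 11, 13]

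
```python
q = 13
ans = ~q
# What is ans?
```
Trace:
  q=13
  q=13, ans=-14

Final answer: -14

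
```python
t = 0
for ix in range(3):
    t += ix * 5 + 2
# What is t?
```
Trace:
  t=0
  t=2, ix=0
  t=9, ix=1
  t=21, ix=2

Final answer: 21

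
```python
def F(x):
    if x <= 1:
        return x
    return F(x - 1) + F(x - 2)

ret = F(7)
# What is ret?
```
Call trace (a repeated sub-call is expanded the first time; later identical calls just restate its return value):
F(x=7)
  F(x=6)
    F(x=5)
      F(x=4)
        F(x=3)
          F(x=2)
            F(x=1)
            -> return 1
            F(x=0)
            -> return 0
          -> return 1
          F(x=1)
          -> return 1
        -> return 2
        F(x=2) -> return 1  (same call as traced above)
      -> return 3
      F(x=3) -> return 2  (same call as traced above)
    -> return 5
    F(x=4) -> return 3  (same call as traced above)
  -> return 8
  F(x=5) -> return 5  (same call as traced above)
-> return 13

Final answer: 13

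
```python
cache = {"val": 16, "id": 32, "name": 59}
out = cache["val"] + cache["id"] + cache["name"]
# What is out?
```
Trace:
  cache={'val': 16, 'id': 32, 'name': 59}
  cache={'val': 16, 'id': 32, 'name': 59}, out=107

Final answer: 107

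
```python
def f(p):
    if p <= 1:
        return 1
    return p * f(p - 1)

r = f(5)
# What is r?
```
Call trace:
f(p=5)
  f(p=4)
    f(p=3)
      f(p=2)
        f(p=1)
        -> return 1
      -> return 2
    -> return 6
  -> return 24
-> return 120

Final answer: 120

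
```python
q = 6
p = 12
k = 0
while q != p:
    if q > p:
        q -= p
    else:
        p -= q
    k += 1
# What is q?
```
Trace:
  q=6
  q=6, p=12
  q=6, p=12, k=0
  q=6, p=6, k=1

Final answer: 6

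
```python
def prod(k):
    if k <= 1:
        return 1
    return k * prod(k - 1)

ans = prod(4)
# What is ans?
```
Call trace:
prod(k=4)
  prod(k=3)
    prod(k=2)
      prod(k=1)
      -> return 1
    -> return 2
  -> return 6
-> return 24

Final answer: 24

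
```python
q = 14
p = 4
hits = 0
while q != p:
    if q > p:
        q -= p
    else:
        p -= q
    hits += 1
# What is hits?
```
Trace:
  q=14
  q=14, p=4
  q=14, p=4, hits=0
  q=10, p=4, hits=1
  q=6, p=4, hits=2
  q=2, p=4, hits=3
  q=2, p=2, hits=4

Final answer: 4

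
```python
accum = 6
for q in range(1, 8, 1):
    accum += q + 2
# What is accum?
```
Trace:
  accum=6
  accum=9, q=1
  accum=13, q=2
  accum=18, q=3
  accum=24, q=4
  accum=31, q=5
  accum=39, q=6
  accum=48, q=7

Final answer: 48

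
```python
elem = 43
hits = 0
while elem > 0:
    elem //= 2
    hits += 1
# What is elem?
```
Trace:
  elem=43
  elem=43, hits=0
  elem=21, hits=1
  elem=10, hits=2
  elem=5, hits=3
  elem=2, hits=4
  elem=1, hits=5
  elem=0, hits=6

Final answer: 0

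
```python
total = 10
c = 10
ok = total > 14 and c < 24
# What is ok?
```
Trace:
  total=10
  total=10, c=10
  total=10, c=10, ok=False

Final answer: False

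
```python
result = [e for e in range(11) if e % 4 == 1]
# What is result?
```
Trace:
  e=0
  e=1
  e=2
  e=3
  e=4
  e=5
  e=6
  e=7
  e=8
  e=9
  e=10
  result=[1, 5, 9]

Final answer: [1, 5, 9]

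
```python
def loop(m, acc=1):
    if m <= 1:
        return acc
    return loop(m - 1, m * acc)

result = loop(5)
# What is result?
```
Call trace:
loop(m=5, acc=1)
  loop(m=4, acc=5)
    loop(m=3, acc=20)
      loop(m=2, acc=60)
        loop(m=1, acc=120)
        -> return 120
      -> return 120
    -> return 120
  -> return 120
-> return 120

Final answer: 120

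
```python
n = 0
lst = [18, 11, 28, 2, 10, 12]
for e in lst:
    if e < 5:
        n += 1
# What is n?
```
Trace:
  n=0
  n=0, e=18
  n=0, e=11
  n=0, e=28
  n=1, e=2
  n=1, e=10
  n=1, e=12

Final answer: 1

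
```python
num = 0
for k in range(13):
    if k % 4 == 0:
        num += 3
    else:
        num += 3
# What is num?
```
Trace:
  num=0
  num=3, k=0
  num=6, k=1
  num=9, k=2
  num=12, k=3
  num=15, k=4
  num=18, k=5
  num=21, k=6
  num=24, k=7
  num=27, k=8
  num=30, k=9
  num=33, k=10
  num=36, k=11
  num=39, k=12

Final answer: 39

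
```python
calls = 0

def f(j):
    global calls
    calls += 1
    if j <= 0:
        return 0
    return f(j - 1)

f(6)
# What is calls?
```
Call trace:
f(j=6)
  f(j=5)
    f(j=4)
      f(j=3)
        f(j=2)
          f(j=1)
            f(j=0)
            -> return 0
          -> return 0
        -> return 0
      -> return 0
    -> return 0
  -> return 0
-> return 0

calls is incremented once per call. f is entered once for each j = 6, 5, 4, 3, 2, 1, 0 (the j <= 0 call returns without recursing), i.e. 6 + 1 calls.
calls = 7

Final answer: 7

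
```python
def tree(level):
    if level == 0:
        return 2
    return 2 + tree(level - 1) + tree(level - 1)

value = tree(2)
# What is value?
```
Call trace (a repeated sub-call is expanded the first time; later identical calls just restate its return value):
tree(level=2)
  tree(level=1)
    tree(level=0)
    -> return 2
    tree(level=0)
    -> return 2
  -> return 6
  tree(level=1) -> return 6  (same call as traced above)
-> return 14

Final answer: 14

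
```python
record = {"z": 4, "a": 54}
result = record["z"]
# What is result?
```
Trace:
  record={'z': 4, 'a': 54}
  record={'z': 4, 'a': 54}, result=4

Final answer: 4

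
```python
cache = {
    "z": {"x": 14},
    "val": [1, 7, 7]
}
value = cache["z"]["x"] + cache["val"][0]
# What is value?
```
Trace:
  cache={'z': {'x': 14}, 'val': [1, 7, 7]}
  cache={'z': {'x': 14}, 'val': [1, 7, 7]}, value=15

Final answer: 15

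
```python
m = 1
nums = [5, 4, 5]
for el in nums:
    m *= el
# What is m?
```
Trace:
  m=1
  m=5, el=5
  m=20, el=4
  m=100, el=5

Final answer: 100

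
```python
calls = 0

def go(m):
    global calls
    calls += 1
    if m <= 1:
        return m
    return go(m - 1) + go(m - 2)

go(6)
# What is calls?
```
Call trace (a repeated sub-call is expanded the first time; later identical calls just restate its return value):
go(m=6)
  go(m=5)
    go(m=4)
      go(m=3)
        go(m=2)
          go(m=1)
          -> return 1
          go(m=0)
          -> return 0
        -> return 1
        go(m=1)
        -> return 1
      -> return 2
      go(m=2) -> return 1  (same call as traced above)
    -> return 3
    go(m=3) -> return 2  (same call as traced above)
  -> return 5
  go(m=4) -> return 3  (same call as traced above)
-> return 8

calls is incremented once per call, so count the calls in each subtree. Let C(m) = number of calls made by go(m).
C(0) = C(1) = 1 (base case, no recursion); C(m) = 1 + C(m - 1) + C(m - 2) otherwise.
C(2) = 1 + C(1) + C(0) = 1 + 1 + 1 = 3
C(3) = 1 + C(2) + C(1) = 1 + 3 + 1 = 5
C(4) = 1 + C(3) + C(2) = 1 + 5 + 3 = 9
C(5) = 1 + C(4) + C(3) = 1 + 9 + 5 = 15
C(6) = 1 + C(5) + C(4) = 1 + 15 + 9 = 25
calls = C(6) = 25

Final answer: 25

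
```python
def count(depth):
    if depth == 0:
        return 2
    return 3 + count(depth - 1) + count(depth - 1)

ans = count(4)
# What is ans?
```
Call trace (a repeated sub-call is expanded the first time; later identical calls just restate its return value):
count(depth=4)
  count(depth=3)
    count(depth=2)
      count(depth=1)
        count(depth=0)
        -> return 2
        count(depth=0)
        -> return 2
      -> return 7
      count(depth=1) -> return 7  (same call as traced above)
    -> return 17
    count(depth=2) -> return 17  (same call as traced above)
  -> return 37
  count(depth=3) -> return 37  (same call as traced above)
-> return 77

Final answer: 77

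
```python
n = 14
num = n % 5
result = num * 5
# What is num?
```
Trace:
  n=14
  n=14, num=4
  n=14, num=4, result=20

Final answer: 4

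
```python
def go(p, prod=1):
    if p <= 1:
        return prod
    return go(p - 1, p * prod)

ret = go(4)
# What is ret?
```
Call trace:
go(p=4, prod=1)
  go(p=3, prod=4)
    go(p=2, prod=12)
      go(p=1, prod=24)
      -> return 24
    -> return 24
  -> return 24
-> return 24

Final answer: 24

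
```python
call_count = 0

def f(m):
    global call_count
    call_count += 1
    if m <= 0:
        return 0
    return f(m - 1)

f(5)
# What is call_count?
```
Call trace:
f(m=5)
  f(m=4)
    f(m=3)
      f(m=2)
        f(m=1)
          f(m=0)
          -> return 0
        -> return 0
      -> return 0
    -> return 0
  -> return 0
-> return 0

call_count is incremented once per call. f is entered once for each m = 5, 4, 3, 2, 1, 0 (the m <= 0 call returns without recursing), i.e. 5 + 1 calls.
call_count = 6

Final answer: 6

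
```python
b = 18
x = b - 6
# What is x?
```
Trace:
  b=18
  b=18, x=12

Final answer: 12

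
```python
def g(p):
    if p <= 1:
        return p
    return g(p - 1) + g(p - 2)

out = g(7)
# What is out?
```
Call trace (a repeated sub-call is expanded the first time; later identical calls just restate its return value):
g(p=7)
  g(p=6)
    g(p=5)
      g(p=4)
        g(p=3)
          g(p=2)
            g(p=1)
            -> return 1
            g(p=0)
            -> return 0
          -> return 1
          g(p=1)
          -> return 1
        -> return 2
        g(p=2) -> return 1  (same call as traced above)
      -> return 3
      g(p=3) -> return 2  (same call as traced above)
    -> return 5
    g(p=4) -> return 3  (same call as traced above)
  -> return 8
  g(p=5) -> return 5  (same call as traced above)
-> return 13

Final answer: 13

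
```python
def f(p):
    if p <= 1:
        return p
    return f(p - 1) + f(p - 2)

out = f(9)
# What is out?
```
Call trace (a repeated sub-call is expanded the first time; later identical calls just restate its return value):
f(p=9)
  f(p=8)
    f(p=7)
      f(p=6)
        f(p=5)
          f(p=4)
            f(p=3)
              f(p=2)
                f(p=1)
                -> return 1
                f(p=0)
                -> return 0
              -> return 1
              f(p=1)
              -> return 1
            -> return 2
            f(p=2) -> return 1  (same call as traced above)
          -> return 3
          f(p=3) -> return 2  (same call as traced above)
        -> return 5
        f(p=4) -> return 3  (same call as traced above)
      -> return 8
      f(p=5) -> return 5  (same call as traced above)
    -> return 13
    f(p=6) -> return 8  (same call as traced above)
  -> return 21
  f(p=7) -> return 13  (same call as traced above)
-> return 34

Final answer: 34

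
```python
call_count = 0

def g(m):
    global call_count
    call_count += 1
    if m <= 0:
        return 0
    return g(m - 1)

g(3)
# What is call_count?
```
Call trace:
g(m=3)
  g(m=2)
    g(m=1)
      g(m=0)
      -> return 0
    -> return 0
  -> return 0
-> return 0

call_count is incremented once per call. g is entered once for each m = 3, 2, 1, 0 (the m <= 0 call returns without recursing), i.e. 3 + 1 calls.
call_count = 4

Final answer: 4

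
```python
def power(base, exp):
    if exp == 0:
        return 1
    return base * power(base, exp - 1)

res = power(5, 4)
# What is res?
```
Call trace:
power(base=5, exp=4)
  power(base=5, exp=3)
    power(base=5, exp=2)
      power(base=5, exp=1)
        power(base=5, exp=0)
        -> return 1
      -> return 5
    -> return 25
  -> return 125
-> return 625

Final answer: 625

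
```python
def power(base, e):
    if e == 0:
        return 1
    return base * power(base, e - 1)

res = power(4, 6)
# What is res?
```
Call trace:
power(base=4, e=6)
  power(base=4, e=5)
    power(base=4, e=4)
      power(base=4, e=3)
        power(base=4, e=2)
          power(base=4, e=1)
            power(base=4, e=0)
            -> return 1
          -> return 4
        -> return 16
      -> return 64
    -> return 256
  -> return 1024
-> return 4096

Final answer: 4096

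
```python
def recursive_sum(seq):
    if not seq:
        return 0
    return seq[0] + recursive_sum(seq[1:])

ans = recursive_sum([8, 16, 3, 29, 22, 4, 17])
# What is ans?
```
Call trace:
recursive_sum(seq=[8, 16, 3, 29, 22, 4, 17])
  recursive_sum(seq=[16, 3, 29, 22, 4, 17])
    recursive_sum(seq=[3, 29, 22, 4, 17])
      recursive_sum(seq=[29, 22, 4, 17])
        recursive_sum(seq=[22, 4, 17])
          recursive_sum(seq=[4, 17])
            recursive_sum(seq=[17])
              recursive_sum(seq=[])
              -> return 0
            -> return 17
          -> return 21
        -> return 43
      -> return 72
    -> return 75
  -> return 91
-> return 99

Final answer: 99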